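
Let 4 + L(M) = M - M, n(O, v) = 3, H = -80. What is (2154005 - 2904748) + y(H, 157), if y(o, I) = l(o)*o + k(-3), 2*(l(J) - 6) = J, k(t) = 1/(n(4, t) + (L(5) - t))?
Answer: -1496045/2 ≈ -7.4802e+5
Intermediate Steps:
L(M) = -4 (L(M) = -4 + (M - M) = -4 + 0 = -4)
k(t) = 1/(-1 - t) (k(t) = 1/(3 + (-4 - t)) = 1/(-1 - t))
l(J) = 6 + J/2
y(o, I) = 1/2 + o*(6 + o/2) (y(o, I) = (6 + o/2)*o - 1/(1 - 3) = o*(6 + o/2) - 1/(-2) = o*(6 + o/2) - 1*(-1/2) = o*(6 + o/2) + 1/2 = 1/2 + o*(6 + o/2))
(2154005 - 2904748) + y(H, 157) = (2154005 - 2904748) + (1/2 + (1/2)*(-80)*(12 - 80)) = -750743 + (1/2 + (1/2)*(-80)*(-68)) = -750743 + (1/2 + 2720) = -750743 + 5441/2 = -1496045/2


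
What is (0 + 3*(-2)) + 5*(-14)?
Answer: -76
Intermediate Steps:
(0 + 3*(-2)) + 5*(-14) = (0 - 6) - 70 = -6 - 70 = -76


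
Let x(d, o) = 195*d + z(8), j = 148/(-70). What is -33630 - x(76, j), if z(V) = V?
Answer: -48458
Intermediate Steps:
j = -74/35 (j = 148*(-1/70) = -74/35 ≈ -2.1143)
x(d, o) = 8 + 195*d (x(d, o) = 195*d + 8 = 8 + 195*d)
-33630 - x(76, j) = -33630 - (8 + 195*76) = -33630 - (8 + 14820) = -33630 - 1*14828 = -33630 - 14828 = -48458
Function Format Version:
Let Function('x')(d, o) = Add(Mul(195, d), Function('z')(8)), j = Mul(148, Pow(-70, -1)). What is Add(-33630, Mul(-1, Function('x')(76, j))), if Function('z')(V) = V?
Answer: -48458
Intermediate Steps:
j = Rational(-74, 35) (j = Mul(148, Rational(-1, 70)) = Rational(-74, 35) ≈ -2.1143)
Function('x')(d, o) = Add(8, Mul(195, d)) (Function('x')(d, o) = Add(Mul(195, d), 8) = Add(8, Mul(195, d)))
Add(-33630, Mul(-1, Function('x')(76, j))) = Add(-33630, Mul(-1, Add(8, Mul(195, 76)))) = Add(-33630, Mul(-1, Add(8, 14820))) = Add(-33630, Mul(-1, 14828)) = Add(-33630, -14828) = -48458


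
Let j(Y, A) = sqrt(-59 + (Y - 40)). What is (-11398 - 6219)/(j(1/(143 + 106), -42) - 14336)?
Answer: 31443385344/25587363877 + 88085*I*sqrt(245514)/51174727754 ≈ 1.2289 + 0.00085287*I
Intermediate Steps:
j(Y, A) = sqrt(-99 + Y) (j(Y, A) = sqrt(-59 + (-40 + Y)) = sqrt(-99 + Y))
(-11398 - 6219)/(j(1/(143 + 106), -42) - 14336) = (-11398 - 6219)/(sqrt(-99 + 1/(143 + 106)) - 14336) = -17617/(sqrt(-99 + 1/249) - 14336) = -17617/(sqrt(-24650/249) - 14336) = -17617/(5*I*sqrt(245514)/249 - 14336) = -17617/(-14336 + 5*I*sqrt(245514)/249)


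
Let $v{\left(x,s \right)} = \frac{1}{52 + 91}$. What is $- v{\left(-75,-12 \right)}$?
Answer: $- \frac{1}{143} \approx -0.006993$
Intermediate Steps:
$v{\left(x,s \right)} = \frac{1}{143}$
$- v{\left(-75,-12 \right)} = \left(-1\right) \frac{1}{143} = - \frac{1}{143}$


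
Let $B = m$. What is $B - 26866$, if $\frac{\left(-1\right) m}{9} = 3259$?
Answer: $-56197$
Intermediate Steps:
$m = -29331$ ($m = \left(-9\right) 3259 = -29331$)
$B = -29331$
$B - 26866 = -29331 - 26866 = -56197$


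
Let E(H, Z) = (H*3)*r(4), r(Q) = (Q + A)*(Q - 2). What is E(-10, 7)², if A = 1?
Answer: 90000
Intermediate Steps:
r(Q) = (1 + Q)*(-2 + Q) (r(Q) = (Q + 1)*(Q - 2) = (1 + Q)*(-2 + Q))
E(H, Z) = 30*H (E(H, Z) = (H*3)*(-2 + 4² - 1*4) = (3*H)*(-2 + 16 - 4) = (3*H)*10 = 30*H)
E(-10, 7)² = (30*(-10))² = (-300)² = 90000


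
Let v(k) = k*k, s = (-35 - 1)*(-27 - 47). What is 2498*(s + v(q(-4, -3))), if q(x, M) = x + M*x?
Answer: 6814544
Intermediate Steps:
s = 2664 (s = -36*(-74) = 2664)
v(k) = k**2
2498*(s + v(q(-4, -3))) = 2498*(2664 + (-4*(1 - 3))**2) = 2498*(2664 + (-4*(-2))**2) = 2498*(2664 + 8**2) = 2498*(2664 + 64) = 2498*2728 = 6814544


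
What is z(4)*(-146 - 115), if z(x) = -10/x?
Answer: 1305/2 ≈ 652.50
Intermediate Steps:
z(4)*(-146 - 115) = (-10/4)*(-146 - 115) = -10*¼*(-261) = -5/2*(-261) = 1305/2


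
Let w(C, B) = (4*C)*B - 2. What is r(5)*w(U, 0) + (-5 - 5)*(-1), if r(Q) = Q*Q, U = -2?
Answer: -40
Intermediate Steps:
w(C, B) = -2 + 4*B*C (w(C, B) = 4*B*C - 2 = -2 + 4*B*C)
r(Q) = Q**2
r(5)*w(U, 0) + (-5 - 5)*(-1) = 5**2*(-2 + 4*0*(-2)) + (-5 - 5)*(-1) = 25*(-2 + 0) - 10*(-1) = 25*(-2) + 10 = -50 + 10 = -40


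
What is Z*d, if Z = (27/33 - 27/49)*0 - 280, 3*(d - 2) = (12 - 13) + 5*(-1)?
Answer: 0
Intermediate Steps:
d = 0 (d = 2 + ((12 - 13) + 5*(-1))/3 = 2 + (-1 - 5)/3 = 2 + (⅓)*(-6) = 2 - 2 = 0)
Z = -280 (Z = (27*(1/33) - 27*1/49)*0 - 280 = (9/11 - 27/49)*0 - 280 = (144/539)*0 - 280 = 0 - 280 = -280)
Z*d = -280*0 = 0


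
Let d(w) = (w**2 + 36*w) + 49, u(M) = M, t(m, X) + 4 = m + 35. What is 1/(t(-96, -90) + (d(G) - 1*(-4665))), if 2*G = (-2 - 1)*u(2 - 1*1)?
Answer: 4/18389 ≈ 0.00021752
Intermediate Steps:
t(m, X) = 31 + m (t(m, X) = -4 + (m + 35) = -4 + (35 + m) = 31 + m)
G = -3/2 (G = ((-2 - 1)*(2 - 1*1))/2 = (-3*(2 - 1))/2 = (-3*1)/2 = (1/2)*(-3) = -3/2 ≈ -1.5000)
d(w) = 49 + w**2 + 36*w
1/(t(-96, -90) + (d(G) - 1*(-4665))) = 1/((31 - 96) + ((49 + (-3/2)**2 + 36*(-3/2)) - 1*(-4665))) = 1/(-65 + ((49 + 9/4 - 54) + 4665)) = 1/(-65 + (-11/4 + 4665)) = 1/(-65 + 18649/4) = 1/(18389/4) = 4/18389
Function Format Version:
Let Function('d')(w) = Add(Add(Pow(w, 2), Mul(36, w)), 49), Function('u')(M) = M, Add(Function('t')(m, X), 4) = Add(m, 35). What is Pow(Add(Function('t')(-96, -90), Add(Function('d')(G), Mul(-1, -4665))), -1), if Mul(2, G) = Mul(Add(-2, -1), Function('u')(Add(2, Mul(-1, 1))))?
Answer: Rational(4, 18389) ≈ 0.00021752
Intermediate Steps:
Function('t')(m, X) = Add(31, m) (Function('t')(m, X) = Add(-4, Add(m, 35)) = Add(-4, Add(35, m)) = Add(31, m))
G = Rational(-3, 2) (G = Mul(Rational(1, 2), Mul(Add(-2, -1), Add(2, Mul(-1, 1)))) = Mul(Rational(1, 2), Mul(-3, Add(2, -1))) = Mul(Rational(1, 2), Mul(-3, 1)) = Mul(Rational(1, 2), -3) = Rational(-3, 2) ≈ -1.5000)
Function('d')(w) = Add(49, Pow(w, 2), Mul(36, w))
Pow(Add(Function('t')(-96, -90), Add(Function('d')(G), Mul(-1, -4665))), -1) = Pow(Add(Add(31, -96), Add(Add(49, Pow(Rational(-3, 2), 2), Mul(36, Rational(-3, 2))), Mul(-1, -4665))), -1) = Pow(Add(-65, Add(Add(49, Rational(9, 4), -54), 4665)), -1) = Pow(Add(-65, Add(Rational(-11, 4), 4665)), -1) = Pow(Add(-65, Rational(18649, 4)), -1) = Pow(Rational(18389, 4), -1) = Rational(4, 18389)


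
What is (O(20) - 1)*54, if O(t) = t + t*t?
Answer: 22626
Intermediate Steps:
O(t) = t + t²
(O(20) - 1)*54 = (20*(1 + 20) - 1)*54 = (20*21 - 1)*54 = (420 - 1)*54 = 419*54 = 22626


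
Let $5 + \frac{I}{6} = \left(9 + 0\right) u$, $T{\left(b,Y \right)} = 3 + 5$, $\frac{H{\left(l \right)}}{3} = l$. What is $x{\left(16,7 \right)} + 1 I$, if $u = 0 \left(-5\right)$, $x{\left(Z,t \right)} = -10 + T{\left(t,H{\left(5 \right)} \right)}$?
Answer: $-32$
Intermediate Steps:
$H{\left(l \right)} = 3 l$
$T{\left(b,Y \right)} = 8$
$x{\left(Z,t \right)} = -2$ ($x{\left(Z,t \right)} = -10 + 8 = -2$)
$u = 0$
$I = -30$ ($I = -30 + 6 \left(9 + 0\right) 0 = -30 + 6 \cdot 9 \cdot 0 = -30 + 6 \cdot 0 = -30 + 0 = -30$)
$x{\left(16,7 \right)} + 1 I = -2 + 1 \left(-30\right) = -2 - 30 = -32$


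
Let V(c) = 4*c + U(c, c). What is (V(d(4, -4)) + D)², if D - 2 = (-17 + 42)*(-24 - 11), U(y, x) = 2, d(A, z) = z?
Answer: 786769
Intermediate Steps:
D = -873 (D = 2 + (-17 + 42)*(-24 - 11) = 2 + 25*(-35) = 2 - 875 = -873)
V(c) = 2 + 4*c (V(c) = 4*c + 2 = 2 + 4*c)
(V(d(4, -4)) + D)² = ((2 + 4*(-4)) - 873)² = ((2 - 16) - 873)² = (-14 - 873)² = (-887)² = 786769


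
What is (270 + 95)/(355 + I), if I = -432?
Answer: -365/77 ≈ -4.7403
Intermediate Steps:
(270 + 95)/(355 + I) = (270 + 95)/(355 - 432) = 365/(-77) = 365*(-1/77) = -365/77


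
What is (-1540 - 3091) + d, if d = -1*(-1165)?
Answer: -3466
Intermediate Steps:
d = 1165
(-1540 - 3091) + d = (-1540 - 3091) + 1165 = -4631 + 1165 = -3466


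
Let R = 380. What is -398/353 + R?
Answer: 133742/353 ≈ 378.87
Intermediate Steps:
-398/353 + R = -398/353 + 380 = 133742/353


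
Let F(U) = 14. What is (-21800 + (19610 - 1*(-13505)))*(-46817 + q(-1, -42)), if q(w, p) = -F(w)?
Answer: -529892765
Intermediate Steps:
q(w, p) = -14 (q(w, p) = -1*14 = -14)
(-21800 + (19610 - 1*(-13505)))*(-46817 + q(-1, -42)) = (-21800 + (19610 - 1*(-13505)))*(-46817 - 14) = (-21800 + (19610 + 13505))*(-46831) = (-21800 + 33115)*(-46831) = 11315*(-46831) = -529892765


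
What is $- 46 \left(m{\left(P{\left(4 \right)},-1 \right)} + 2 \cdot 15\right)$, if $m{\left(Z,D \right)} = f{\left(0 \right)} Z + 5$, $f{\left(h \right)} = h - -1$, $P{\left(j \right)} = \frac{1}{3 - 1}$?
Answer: $-1633$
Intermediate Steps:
$P{\left(j \right)} = \frac{1}{2}$
$f{\left(h \right)} = 1 + h$ ($f{\left(h \right)} = h + 1 = 1 + h$)
$m{\left(Z,D \right)} = 5 + Z$ ($m{\left(Z,D \right)} = \left(1 + 0\right) Z + 5 = 1 Z + 5 = Z + 5 = 5 + Z$)
$- 46 \left(m{\left(P{\left(4 \right)},-1 \right)} + 2 \cdot 15\right) = - 46 \left(\left(5 + \frac{1}{2}\right) + 2 \cdot 15\right) = - 46 \left(\frac{11}{2} + 30\right) = \left(-46\right) \frac{71}{2} = -1633$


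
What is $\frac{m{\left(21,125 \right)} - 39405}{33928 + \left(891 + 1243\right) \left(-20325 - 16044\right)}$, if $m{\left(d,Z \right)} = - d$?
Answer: $\frac{19713}{38788759} \approx 0.00050821$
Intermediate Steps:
$\frac{m{\left(21,125 \right)} - 39405}{33928 + \left(891 + 1243\right) \left(-20325 - 16044\right)} = \frac{\left(-1\right) 21 - 39405}{33928 + \left(891 + 1243\right) \left(-20325 - 16044\right)} = \frac{-21 - 39405}{33928 + 2134 \left(-36369\right)} = - \frac{39426}{33928 - 77611446} = - \frac{39426}{-77577518} = \left(-39426\right) \left(- \frac{1}{77577518}\right) = \frac{19713}{38788759}$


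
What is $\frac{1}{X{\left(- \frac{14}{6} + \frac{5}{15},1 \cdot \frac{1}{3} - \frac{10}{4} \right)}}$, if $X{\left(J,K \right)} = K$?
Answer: $- \frac{6}{13} \approx -0.46154$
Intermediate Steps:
$\frac{1}{X{\left(- \frac{14}{6} + \frac{5}{15},1 \cdot \frac{1}{3} - \frac{10}{4} \right)}} = \frac{1}{1 \cdot \frac{1}{3} - \frac{10}{4}} = \frac{1}{1 \cdot \frac{1}{3} - \frac{5}{2}} = \frac{1}{\frac{1}{3} - \frac{5}{2}} = \frac{1}{- \frac{13}{6}} = - \frac{6}{13}$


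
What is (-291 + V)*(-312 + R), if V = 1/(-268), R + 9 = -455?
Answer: 15129866/67 ≈ 2.2582e+5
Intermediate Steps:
R = -464 (R = -9 - 455 = -464)
V = -1/268 ≈ -0.0037313
(-291 + V)*(-312 + R) = (-291 - 1/268)*(-312 - 464) = -77989/268*(-776) = 15129866/67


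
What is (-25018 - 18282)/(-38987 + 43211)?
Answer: -10825/1056 ≈ -10.251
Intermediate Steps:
(-25018 - 18282)/(-38987 + 43211) = -43300/4224 = -43300*1/4224 = -10825/1056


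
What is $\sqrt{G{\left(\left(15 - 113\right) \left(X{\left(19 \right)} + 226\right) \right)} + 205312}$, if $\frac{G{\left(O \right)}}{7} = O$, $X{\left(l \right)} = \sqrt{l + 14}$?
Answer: $\sqrt{50276 - 686 \sqrt{33}} \approx 215.26$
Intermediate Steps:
$X{\left(l \right)} = \sqrt{14 + l}$
$G{\left(O \right)} = 7 O$
$\sqrt{G{\left(\left(15 - 113\right) \left(X{\left(19 \right)} + 226\right) \right)} + 205312} = \sqrt{7 \left(15 - 113\right) \left(\sqrt{14 + 19} + 226\right) + 205312} = \sqrt{7 \left(- 98 \left(\sqrt{33} + 226\right)\right) + 205312} = \sqrt{7 \left(- 98 \left(226 + \sqrt{33}\right)\right) + 205312} = \sqrt{7 \left(-22148 - 98 \sqrt{33}\right) + 205312} = \sqrt{\left(-155036 - 686 \sqrt{33}\right) + 205312} = \sqrt{50276 - 686 \sqrt{33}}$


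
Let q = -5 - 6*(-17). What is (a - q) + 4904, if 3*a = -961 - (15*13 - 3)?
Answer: 13268/3 ≈ 4422.7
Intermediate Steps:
q = 97 (q = -5 + 102 = 97)
a = -1153/3 (a = (-961 - (15*13 - 3))/3 = (-961 - (195 - 3))/3 = (-961 - 1*192)/3 = (-961 - 192)/3 = (⅓)*(-1153) = -1153/3 ≈ -384.33)
(a - q) + 4904 = (-1153/3 - 1*97) + 4904 = (-1153/3 - 97) + 4904 = -1444/3 + 4904 = 13268/3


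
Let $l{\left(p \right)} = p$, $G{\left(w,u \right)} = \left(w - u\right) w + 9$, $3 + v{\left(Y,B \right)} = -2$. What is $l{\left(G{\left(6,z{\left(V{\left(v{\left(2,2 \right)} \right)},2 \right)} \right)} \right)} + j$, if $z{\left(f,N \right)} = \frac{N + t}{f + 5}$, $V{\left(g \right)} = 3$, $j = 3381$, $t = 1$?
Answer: $\frac{13695}{4} \approx 3423.8$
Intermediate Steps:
$v{\left(Y,B \right)} = -5$ ($v{\left(Y,B \right)} = -3 - 2 = -5$)
$z{\left(f,N \right)} = \frac{1 + N}{5 + f}$ ($z{\left(f,N \right)} = \frac{N + 1}{f + 5} = \frac{1 + N}{5 + f}$)
$G{\left(w,u \right)} = 9 + w \left(w - u\right)$ ($G{\left(w,u \right)} = w \left(w - u\right) + 9 = 9 + w \left(w - u\right)$)
$l{\left(G{\left(6,z{\left(V{\left(v{\left(2,2 \right)} \right)},2 \right)} \right)} \right)} + j = \left(9 + 6^{2} - \frac{1 + 2}{5 + 3} \cdot 6\right) + 3381 = \left(9 + 36 - \frac{1}{8} \cdot 3 \cdot 6\right) + 3381 = \left(9 + 36 - \frac{3}{8} \cdot 6\right) + 3381 = \left(9 + 36 - \frac{9}{4}\right) + 3381 = \frac{171}{4} + 3381 = \frac{13695}{4}$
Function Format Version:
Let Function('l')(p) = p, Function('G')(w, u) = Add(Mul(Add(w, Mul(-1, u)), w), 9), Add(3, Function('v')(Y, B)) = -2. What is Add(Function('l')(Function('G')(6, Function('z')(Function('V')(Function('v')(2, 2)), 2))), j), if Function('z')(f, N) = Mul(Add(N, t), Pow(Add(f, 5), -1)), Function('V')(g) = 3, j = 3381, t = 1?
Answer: Rational(13695, 4) ≈ 3423.8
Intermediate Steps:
Function('v')(Y, B) = -5 (Function('v')(Y, B) = Add(-3, -2) = -5)
Function('z')(f, N) = Mul(Pow(Add(5, f), -1), Add(1, N)) (Function('z')(f, N) = Mul(Add(N, 1), Pow(Add(f, 5), -1)) = Mul(Add(1, N), Pow(Add(5, f), -1)) = Mul(Pow(Add(5, f), -1), Add(1, N)))
Function('G')(w, u) = Add(9, Mul(w, Add(w, Mul(-1, u)))) (Function('G')(w, u) = Add(Mul(w, Add(w, Mul(-1, u))), 9) = Add(9, Mul(w, Add(w, Mul(-1, u)))))
Add(Function('l')(Function('G')(6, Function('z')(Function('V')(Function('v')(2, 2)), 2))), j) = Add(Add(9, Pow(6, 2), Mul(-1, Mul(Pow(Add(5, 3), -1), Add(1, 2)), 6)), 3381) = Add(Add(9, 36, Mul(-1, Mul(Pow(8, -1), 3), 6)), 3381) = Add(Add(9, 36, Mul(-1, Mul(Rational(1, 8), 3), 6)), 3381) = Add(Add(9, 36, Mul(-1, Rational(3, 8), 6)), 3381) = Add(Add(9, 36, Rational(-9, 4)), 3381) = Add(Rational(171, 4), 3381) = Rational(13695, 4)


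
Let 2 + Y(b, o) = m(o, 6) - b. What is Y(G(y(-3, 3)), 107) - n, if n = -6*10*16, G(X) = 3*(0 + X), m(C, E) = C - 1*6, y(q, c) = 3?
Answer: 1050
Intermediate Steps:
m(C, E) = -6 + C (m(C, E) = C - 6 = -6 + C)
G(X) = 3*X
Y(b, o) = -8 + o - b (Y(b, o) = -2 + ((-6 + o) - b) = -2 + (-6 + o - b) = -8 + o - b)
n = -960 (n = -60*16 = -960)
Y(G(y(-3, 3)), 107) - n = (-8 + 107 - 3*3) - 1*(-960) = (-8 + 107 - 1*9) + 960 = (-8 + 107 - 9) + 960 = 90 + 960 = 1050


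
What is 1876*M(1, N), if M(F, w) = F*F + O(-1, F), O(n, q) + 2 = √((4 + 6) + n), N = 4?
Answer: 3752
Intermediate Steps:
O(n, q) = -2 + √(10 + n) (O(n, q) = -2 + √((4 + 6) + n) = -2 + √(10 + n))
M(F, w) = 1 + F² (M(F, w) = F*F + (-2 + √(10 - 1)) = F² + (-2 + √9) = F² + (-2 + 3) = F² + 1 = 1 + F²)
1876*M(1, N) = 1876*(1 + 1²) = 1876*(1 + 1) = 1876*2 = 3752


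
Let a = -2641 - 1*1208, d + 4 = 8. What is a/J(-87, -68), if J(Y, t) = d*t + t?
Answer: 3849/340 ≈ 11.321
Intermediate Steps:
d = 4 (d = -4 + 8 = 4)
J(Y, t) = 5*t (J(Y, t) = 4*t + t = 5*t)
a = -3849 (a = -2641 - 1208 = -3849)
a/J(-87, -68) = -3849/(5*(-68)) = -3849/(-340) = -3849*(-1/340) = 3849/340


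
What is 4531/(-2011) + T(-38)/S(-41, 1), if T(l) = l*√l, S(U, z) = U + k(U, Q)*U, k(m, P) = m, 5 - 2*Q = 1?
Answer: -4531/2011 - 19*I*√38/820 ≈ -2.2531 - 0.14283*I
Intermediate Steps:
Q = 2 (Q = 5/2 - ½*1 = 5/2 - ½ = 2)
S(U, z) = U + U² (S(U, z) = U + U*U = U + U²)
T(l) = l^(3/2)
4531/(-2011) + T(-38)/S(-41, 1) = 4531/(-2011) + (-38)^(3/2)/((-41*(1 - 41))) = 4531*(-1/2011) + (-38*I*√38)/((-41*(-40))) = -4531/2011 - 38*I*√38/1640 = -4531/2011 - 38*I*√38*(1/1640) = -4531/2011 - 19*I*√38/820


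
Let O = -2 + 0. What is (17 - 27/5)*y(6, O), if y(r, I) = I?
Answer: -116/5 ≈ -23.200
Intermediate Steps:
O = -2
(17 - 27/5)*y(6, O) = (17 - 27/5)*(-2) = (58/5)*(-2) = -116/5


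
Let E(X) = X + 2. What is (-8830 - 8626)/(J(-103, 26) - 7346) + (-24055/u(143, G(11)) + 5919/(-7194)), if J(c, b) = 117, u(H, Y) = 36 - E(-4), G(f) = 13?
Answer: -103987041828/164683849 ≈ -631.43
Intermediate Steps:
E(X) = 2 + X
u(H, Y) = 38 (u(H, Y) = 36 - (2 - 4) = 36 - 1*(-2) = 36 + 2 = 38)
(-8830 - 8626)/(J(-103, 26) - 7346) + (-24055/u(143, G(11)) + 5919/(-7194)) = (-8830 - 8626)/(117 - 7346) + (-24055/38 + 5919/(-7194)) = -17456/(-7229) + (-24055*1/38 + 5919*(-1/7194)) = -17456*(-1/7229) + (-24055/38 - 1973/2398) = 17456/7229 - 14439716/22781 = -103987041828/164683849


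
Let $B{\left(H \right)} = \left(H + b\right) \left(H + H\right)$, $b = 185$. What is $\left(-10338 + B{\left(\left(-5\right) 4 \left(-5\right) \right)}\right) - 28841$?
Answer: $17821$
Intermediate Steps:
$B{\left(H \right)} = 2 H \left(185 + H\right)$ ($B{\left(H \right)} = \left(H + 185\right) \left(H + H\right) = \left(185 + H\right) 2 H = 2 H \left(185 + H\right)$)
$\left(-10338 + B{\left(\left(-5\right) 4 \left(-5\right) \right)}\right) - 28841 = \left(-10338 + 2 \left(-5\right) 4 \left(-5\right) \left(185 + \left(-5\right) 4 \left(-5\right)\right)\right) - 28841 = \left(-10338 + 2 \left(\left(-20\right) \left(-5\right)\right) \left(185 - -100\right)\right) - 28841 = \left(-10338 + 2 \cdot 100 \left(185 + 100\right)\right) - 28841 = \left(-10338 + 2 \cdot 100 \cdot 285\right) - 28841 = \left(-10338 + 57000\right) - 28841 = 46662 - 28841 = 17821$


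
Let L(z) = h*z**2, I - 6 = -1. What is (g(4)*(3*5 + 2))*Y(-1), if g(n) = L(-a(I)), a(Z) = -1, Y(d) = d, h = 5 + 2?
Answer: -119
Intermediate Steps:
I = 5 (I = 6 - 1 = 5)
h = 7
L(z) = 7*z**2
g(n) = 7 (g(n) = 7*(-1*(-1))**2 = 7*1**2 = 7*1 = 7)
(g(4)*(3*5 + 2))*Y(-1) = (7*(3*5 + 2))*(-1) = (7*(15 + 2))*(-1) = (7*17)*(-1) = 119*(-1) = -119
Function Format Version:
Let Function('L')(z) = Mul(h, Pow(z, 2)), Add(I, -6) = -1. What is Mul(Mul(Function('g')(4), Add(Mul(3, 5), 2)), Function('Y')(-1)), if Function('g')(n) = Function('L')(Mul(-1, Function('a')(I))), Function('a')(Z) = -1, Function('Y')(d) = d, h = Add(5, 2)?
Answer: -119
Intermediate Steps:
I = 5 (I = Add(6, -1) = 5)
h = 7
Function('L')(z) = Mul(7, Pow(z, 2))
Function('g')(n) = 7 (Function('g')(n) = Mul(7, Pow(Mul(-1, -1), 2)) = Mul(7, Pow(1, 2)) = Mul(7, 1) = 7)
Mul(Mul(Function('g')(4), Add(Mul(3, 5), 2)), Function('Y')(-1)) = Mul(Mul(7, Add(Mul(3, 5), 2)), -1) = Mul(Mul(7, Add(15, 2)), -1) = Mul(Mul(7, 17), -1) = Mul(119, -1) = -119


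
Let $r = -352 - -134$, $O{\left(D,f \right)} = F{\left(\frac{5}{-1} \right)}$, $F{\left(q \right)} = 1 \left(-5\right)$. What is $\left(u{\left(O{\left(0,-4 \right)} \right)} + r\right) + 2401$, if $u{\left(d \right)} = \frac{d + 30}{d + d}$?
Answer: $\frac{4361}{2} \approx 2180.5$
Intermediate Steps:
$F{\left(q \right)} = -5$
$O{\left(D,f \right)} = -5$
$u{\left(d \right)} = \frac{30 + d}{2 d}$
$r = -218$ ($r = -352 + 134 = -218$)
$\left(u{\left(O{\left(0,-4 \right)} \right)} + r\right) + 2401 = \left(\frac{30 - 5}{2 \left(-5\right)} - 218\right) + 2401 = \left(\frac{1}{2} \left(- \frac{1}{5}\right) 25 - 218\right) + 2401 = \left(- \frac{5}{2} - 218\right) + 2401 = - \frac{441}{2} + 2401 = \frac{4361}{2}$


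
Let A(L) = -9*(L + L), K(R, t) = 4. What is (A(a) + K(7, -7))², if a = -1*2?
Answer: 1600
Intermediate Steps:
a = -2
A(L) = -18*L
(A(a) + K(7, -7))² = (-18*(-2) + 4)² = (36 + 4)² = 40² = 1600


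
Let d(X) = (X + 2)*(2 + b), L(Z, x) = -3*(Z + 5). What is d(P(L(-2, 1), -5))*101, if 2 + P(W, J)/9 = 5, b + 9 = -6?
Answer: -38077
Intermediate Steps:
b = -15 (b = -9 - 6 = -15)
L(Z, x) = -15 - 3*Z (L(Z, x) = -3*(5 + Z) = -15 - 3*Z)
P(W, J) = 27 (P(W, J) = -18 + 9*5 = -18 + 45 = 27)
d(X) = -26 - 13*X (d(X) = (X + 2)*(2 - 15) = (2 + X)*(-13) = -26 - 13*X)
d(P(L(-2, 1), -5))*101 = (-26 - 13*27)*101 = (-26 - 351)*101 = -377*101 = -38077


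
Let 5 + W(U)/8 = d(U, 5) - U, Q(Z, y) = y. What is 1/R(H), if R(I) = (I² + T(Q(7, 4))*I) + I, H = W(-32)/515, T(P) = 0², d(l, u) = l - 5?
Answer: -10609/1392 ≈ -7.6214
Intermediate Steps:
d(l, u) = -5 + l
T(P) = 0
W(U) = -80 (W(U) = -40 + 8*((-5 + U) - U) = -40 + 8*(-5) = -40 - 40 = -80)
H = -16/103 (H = -80/515 = -80*1/515 = -16/103 ≈ -0.15534)
R(I) = I + I² (R(I) = (I² + 0*I) + I = (I² + 0) + I = I² + I = I + I²)
1/R(H) = 1/(-16*(1 - 16/103)/103) = 1/(-16/103*87/103) = 1/(-1392/10609) = -10609/1392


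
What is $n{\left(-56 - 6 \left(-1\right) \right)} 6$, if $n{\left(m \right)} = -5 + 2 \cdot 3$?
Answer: $6$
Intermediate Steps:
$n{\left(m \right)} = 1$ ($n{\left(m \right)} = -5 + 6 = 1$)
$n{\left(-56 - 6 \left(-1\right) \right)} 6 = 1 \cdot 6 = 6$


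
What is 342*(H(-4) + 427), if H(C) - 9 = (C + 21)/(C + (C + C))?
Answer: 297255/2 ≈ 1.4863e+5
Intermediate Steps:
H(C) = 9 + (21 + C)/(3*C) (H(C) = 9 + (C + 21)/(C + (C + C)) = 9 + (21 + C)/(C + 2*C) = 9 + (21 + C)/((3*C)) = 9 + (21 + C)*(1/(3*C)) = 9 + (21 + C)/(3*C))
342*(H(-4) + 427) = 342*((28/3 + 7/(-4)) + 427) = 342*((28/3 + 7*(-¼)) + 427) = 342*((28/3 - 7/4) + 427) = 342*(91/12 + 427) = 342*(5215/12) = 297255/2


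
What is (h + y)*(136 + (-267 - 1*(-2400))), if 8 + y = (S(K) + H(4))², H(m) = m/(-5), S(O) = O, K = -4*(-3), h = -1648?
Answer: -86821016/25 ≈ -3.4728e+6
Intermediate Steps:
K = 12
H(m) = -m/5 (H(m) = m*(-⅕) = -m/5)
y = 2936/25 (y = -8 + (12 - ⅕*4)² = -8 + (12 - ⅘)² = -8 + (56/5)² = -8 + 3136/25 = 2936/25 ≈ 117.44)
(h + y)*(136 + (-267 - 1*(-2400))) = (-1648 + 2936/25)*(136 + (-267 - 1*(-2400))) = -38264*(136 + (-267 + 2400))/25 = -38264*(136 + 2133)/25 = -38264/25*2269 = -86821016/25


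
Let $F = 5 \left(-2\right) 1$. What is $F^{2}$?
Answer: $100$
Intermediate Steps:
$F = -10$ ($F = \left(-10\right) 1 = -10$)
$F^{2} = \left(-10\right)^{2} = 100$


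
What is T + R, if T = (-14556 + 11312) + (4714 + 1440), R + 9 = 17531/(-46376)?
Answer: 134519245/46376 ≈ 2900.6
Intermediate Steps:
R = -434915/46376 (R = -9 + 17531/(-46376) = -9 + 17531*(-1/46376) = -9 - 17531/46376 = -434915/46376 ≈ -9.3780)
T = 2910 (T = -3244 + 6154 = 2910)
T + R = 2910 - 434915/46376 = 134519245/46376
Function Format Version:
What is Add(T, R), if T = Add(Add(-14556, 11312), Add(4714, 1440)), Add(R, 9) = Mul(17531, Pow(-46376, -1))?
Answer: Rational(134519245, 46376) ≈ 2900.6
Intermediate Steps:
R = Rational(-434915, 46376) (R = Add(-9, Mul(17531, Pow(-46376, -1))) = Add(-9, Mul(17531, Rational(-1, 46376))) = Add(-9, Rational(-17531, 46376)) = Rational(-434915, 46376) ≈ -9.3780)
T = 2910 (T = Add(-3244, 6154) = 2910)
Add(T, R) = Add(2910, Rational(-434915, 46376)) = Rational(134519245, 46376)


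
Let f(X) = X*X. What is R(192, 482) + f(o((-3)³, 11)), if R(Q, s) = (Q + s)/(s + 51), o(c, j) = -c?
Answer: 389231/533 ≈ 730.26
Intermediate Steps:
R(Q, s) = (Q + s)/(51 + s)
f(X) = X²
R(192, 482) + f(o((-3)³, 11)) = (192 + 482)/(51 + 482) + (-1*(-3)³)² = 674/533 + (-1*(-27))² = (1/533)*674 + 27² = 674/533 + 729 = 389231/533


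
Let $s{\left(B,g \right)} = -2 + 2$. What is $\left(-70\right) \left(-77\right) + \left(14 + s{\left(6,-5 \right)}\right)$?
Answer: $5404$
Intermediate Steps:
$s{\left(B,g \right)} = 0$
$\left(-70\right) \left(-77\right) + \left(14 + s{\left(6,-5 \right)}\right) = \left(-70\right) \left(-77\right) + \left(14 + 0\right) = 5390 + 14 = 5404$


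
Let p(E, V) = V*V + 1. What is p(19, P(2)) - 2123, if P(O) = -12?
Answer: -1978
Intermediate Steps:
p(E, V) = 1 + V**2 (p(E, V) = V**2 + 1 = 1 + V**2)
p(19, P(2)) - 2123 = (1 + (-12)**2) - 2123 = (1 + 144) - 2123 = 145 - 2123 = -1978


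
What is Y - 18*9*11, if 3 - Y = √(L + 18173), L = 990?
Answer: -1779 - √19163 ≈ -1917.4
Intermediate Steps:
Y = 3 - √19163 (Y = 3 - √(990 + 18173) = 3 - √19163 ≈ -135.43)
Y - 18*9*11 = (3 - √19163) - 18*9*11 = (3 - √19163) - 162*11 = (3 - √19163) - 1782 = -1779 - √19163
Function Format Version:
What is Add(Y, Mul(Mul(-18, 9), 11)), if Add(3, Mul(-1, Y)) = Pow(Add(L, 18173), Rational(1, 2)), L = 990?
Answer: Add(-1779, Mul(-1, Pow(19163, Rational(1, 2)))) ≈ -1917.4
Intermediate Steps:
Y = Add(3, Mul(-1, Pow(19163, Rational(1, 2)))) (Y = Add(3, Mul(-1, Pow(Add(990, 18173), Rational(1, 2)))) = Add(3, Mul(-1, Pow(19163, Rational(1, 2)))) ≈ -135.43)
Add(Y, Mul(Mul(-18, 9), 11)) = Add(Add(3, Mul(-1, Pow(19163, Rational(1, 2)))), Mul(Mul(-18, 9), 11)) = Add(Add(3, Mul(-1, Pow(19163, Rational(1, 2)))), Mul(-162, 11)) = Add(Add(3, Mul(-1, Pow(19163, Rational(1, 2)))), -1782) = Add(-1779, Mul(-1, Pow(19163, Rational(1, 2))))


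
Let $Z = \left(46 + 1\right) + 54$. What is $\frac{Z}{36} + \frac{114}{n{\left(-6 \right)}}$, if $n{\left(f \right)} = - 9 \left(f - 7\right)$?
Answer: $\frac{1769}{468} \approx 3.7799$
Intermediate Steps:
$n{\left(f \right)} = 63 - 9 f$ ($n{\left(f \right)} = - 9 \left(-7 + f\right) = 63 - 9 f$)
$Z = 101$ ($Z = 47 + 54 = 101$)
$\frac{Z}{36} + \frac{114}{n{\left(-6 \right)}} = \frac{101}{36} + \frac{114}{63 - -54} = 101 \cdot \frac{1}{36} + \frac{114}{63 + 54} = \frac{101}{36} + \frac{114}{117} = \frac{101}{36} + 114 \cdot \frac{1}{117} = \frac{101}{36} + \frac{38}{39} = \frac{1769}{468}$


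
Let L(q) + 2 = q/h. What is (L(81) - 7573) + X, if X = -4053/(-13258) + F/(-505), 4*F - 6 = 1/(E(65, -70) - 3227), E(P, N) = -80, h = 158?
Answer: -3785284451659873/499761313820 ≈ -7574.2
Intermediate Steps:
L(q) = -2 + q/158
F = 19841/13228 (F = 3/2 + 1/(4*(-80 - 3227)) = 3/2 + (¼)/(-3307) = 3/2 + (¼)*(-1/3307) = 3/2 - 1/13228 = 19841/13228 ≈ 1.4999)
X = 1915111103/6326092580 (X = -4053/(-13258) + (19841/13228)/(-505) = -4053*(-1/13258) + (19841/13228)*(-1/505) = 579/1894 - 19841/6680140 = 1915111103/6326092580 ≈ 0.30273)
(L(81) - 7573) + X = ((-2 + (1/158)*81) - 7573) + 1915111103/6326092580 = ((-2 + 81/158) - 7573) + 1915111103/6326092580 = (-235/158 - 7573) + 1915111103/6326092580 = -1196769/158 + 1915111103/6326092580 = -3785284451659873/499761313820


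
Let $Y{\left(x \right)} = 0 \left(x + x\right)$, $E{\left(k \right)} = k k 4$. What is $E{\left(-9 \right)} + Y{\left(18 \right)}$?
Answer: $324$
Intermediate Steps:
$E{\left(k \right)} = 4 k^{2}$ ($E{\left(k \right)} = k^{2} \cdot 4 = 4 k^{2}$)
$Y{\left(x \right)} = 0$ ($Y{\left(x \right)} = 0 \cdot 2 x = 0$)
$E{\left(-9 \right)} + Y{\left(18 \right)} = 4 \left(-9\right)^{2} + 0 = 4 \cdot 81 + 0 = 324 + 0 = 324$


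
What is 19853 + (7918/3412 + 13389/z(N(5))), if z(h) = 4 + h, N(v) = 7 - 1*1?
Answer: 90393351/4265 ≈ 21194.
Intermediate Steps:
N(v) = 6 (N(v) = 7 - 1 = 6)
19853 + (7918/3412 + 13389/z(N(5))) = 19853 + (7918/3412 + 13389/(4 + 6)) = 19853 + (7918*(1/3412) + 13389/10) = 19853 + (3959/1706 + 13389*(⅒)) = 19853 + (3959/1706 + 13389/10) = 19853 + 5720306/4265 = 90393351/4265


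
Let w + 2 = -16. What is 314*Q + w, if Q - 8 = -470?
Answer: -145086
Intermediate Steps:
w = -18 (w = -2 - 16 = -18)
Q = -462 (Q = 8 - 470 = -462)
314*Q + w = 314*(-462) - 18 = -145068 - 18 = -145086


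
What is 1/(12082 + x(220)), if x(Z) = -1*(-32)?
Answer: 1/12114 ≈ 8.2549e-5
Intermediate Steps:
x(Z) = 32
1/(12082 + x(220)) = 1/(12082 + 32) = 1/12114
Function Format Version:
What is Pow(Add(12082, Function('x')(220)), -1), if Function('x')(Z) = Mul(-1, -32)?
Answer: Rational(1, 12114) ≈ 8.2549e-5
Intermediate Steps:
Function('x')(Z) = 32
Pow(Add(12082, Function('x')(220)), -1) = Pow(Add(12082, 32), -1) = Pow(12114, -1) = Rational(1, 12114)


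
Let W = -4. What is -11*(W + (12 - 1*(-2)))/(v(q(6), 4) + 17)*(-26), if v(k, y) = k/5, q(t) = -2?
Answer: 14300/83 ≈ 172.29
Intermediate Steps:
v(k, y) = k/5 (v(k, y) = k*(1/5) = k/5)
-11*(W + (12 - 1*(-2)))/(v(q(6), 4) + 17)*(-26) = -11*(-4 + (12 - 1*(-2)))/((1/5)*(-2) + 17)*(-26) = -11*(-4 + (12 + 2))/(-2/5 + 17)*(-26) = -11*(-4 + 14)/83/5*(-26) = -110*5/83*(-26) = -11*50/83*(-26) = -550/83*(-26) = 14300/83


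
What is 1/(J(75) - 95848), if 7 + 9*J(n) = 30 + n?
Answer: -9/862534 ≈ -1.0434e-5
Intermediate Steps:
J(n) = 23/9 + n/9 (J(n) = -7/9 + (30 + n)/9 = -7/9 + (10/3 + n/9) = 23/9 + n/9)
1/(J(75) - 95848) = 1/((23/9 + (⅑)*75) - 95848) = 1/((23/9 + 25/3) - 95848) = 1/(98/9 - 95848) = 1/(-862534/9) = -9/862534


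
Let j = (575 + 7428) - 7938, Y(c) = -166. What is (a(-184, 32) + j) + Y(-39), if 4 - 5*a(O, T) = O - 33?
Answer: -284/5 ≈ -56.800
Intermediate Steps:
a(O, T) = 37/5 - O/5 (a(O, T) = 4/5 - (O - 33)/5 = 4/5 - (-33 + O)/5 = 4/5 + (33/5 - O/5) = 37/5 - O/5)
j = 65 (j = 8003 - 7938 = 65)
(a(-184, 32) + j) + Y(-39) = ((37/5 - 1/5*(-184)) + 65) - 166 = ((37/5 + 184/5) + 65) - 166 = (221/5 + 65) - 166 = 546/5 - 166 = -284/5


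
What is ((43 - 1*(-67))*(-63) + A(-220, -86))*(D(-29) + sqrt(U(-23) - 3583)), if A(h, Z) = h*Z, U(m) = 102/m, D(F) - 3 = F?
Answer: -311740 + 11990*I*sqrt(1897753)/23 ≈ -3.1174e+5 + 7.1814e+5*I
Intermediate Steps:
D(F) = 3 + F
A(h, Z) = Z*h
((43 - 1*(-67))*(-63) + A(-220, -86))*(D(-29) + sqrt(U(-23) - 3583)) = ((43 - 1*(-67))*(-63) - 86*(-220))*((3 - 29) + sqrt(102/(-23) - 3583)) = ((43 + 67)*(-63) + 18920)*(-26 + sqrt(102*(-1/23) - 3583)) = (110*(-63) + 18920)*(-26 + sqrt(-102/23 - 3583)) = (-6930 + 18920)*(-26 + sqrt(-82511/23)) = 11990*(-26 + I*sqrt(1897753)/23) = -311740 + 11990*I*sqrt(1897753)/23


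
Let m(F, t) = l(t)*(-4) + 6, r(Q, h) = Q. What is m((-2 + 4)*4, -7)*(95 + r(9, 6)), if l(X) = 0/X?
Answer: 624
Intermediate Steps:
l(X) = 0
m(F, t) = 6 (m(F, t) = 0*(-4) + 6 = 0 + 6 = 6)
m((-2 + 4)*4, -7)*(95 + r(9, 6)) = 6*(95 + 9) = 6*104 = 624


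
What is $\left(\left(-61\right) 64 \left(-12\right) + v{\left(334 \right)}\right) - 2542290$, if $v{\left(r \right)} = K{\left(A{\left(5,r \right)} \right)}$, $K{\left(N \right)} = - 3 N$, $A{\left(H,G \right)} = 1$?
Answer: $-2495445$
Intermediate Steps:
$v{\left(r \right)} = -3$ ($v{\left(r \right)} = \left(-3\right) 1 = -3$)
$\left(\left(-61\right) 64 \left(-12\right) + v{\left(334 \right)}\right) - 2542290 = \left(\left(-61\right) 64 \left(-12\right) - 3\right) - 2542290 = \left(\left(-3904\right) \left(-12\right) - 3\right) - 2542290 = \left(46848 - 3\right) - 2542290 = 46845 - 2542290 = -2495445$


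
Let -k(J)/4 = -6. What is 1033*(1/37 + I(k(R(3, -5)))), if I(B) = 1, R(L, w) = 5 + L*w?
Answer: 39254/37 ≈ 1060.9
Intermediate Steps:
k(J) = 24 (k(J) = -4*(-6) = 24)
1033*(1/37 + I(k(R(3, -5)))) = 1033*(1/37 + 1) = 1033*(38/37) = 39254/37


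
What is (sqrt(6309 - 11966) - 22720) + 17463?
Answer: -5257 + I*sqrt(5657) ≈ -5257.0 + 75.213*I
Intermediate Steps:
(sqrt(6309 - 11966) - 22720) + 17463 = (sqrt(-5657) - 22720) + 17463 = (I*sqrt(5657) - 22720) + 17463 = (-22720 + I*sqrt(5657)) + 17463 = -5257 + I*sqrt(5657)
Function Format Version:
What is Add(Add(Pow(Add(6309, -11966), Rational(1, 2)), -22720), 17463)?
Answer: Add(-5257, Mul(I, Pow(5657, Rational(1, 2)))) ≈ Add(-5257.0, Mul(75.213, I))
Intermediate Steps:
Add(Add(Pow(Add(6309, -11966), Rational(1, 2)), -22720), 17463) = Add(Add(Pow(-5657, Rational(1, 2)), -22720), 17463) = Add(Add(Mul(I, Pow(5657, Rational(1, 2))), -22720), 17463) = Add(Add(-22720, Mul(I, Pow(5657, Rational(1, 2)))), 17463) = Add(-5257, Mul(I, Pow(5657, Rational(1, 2))))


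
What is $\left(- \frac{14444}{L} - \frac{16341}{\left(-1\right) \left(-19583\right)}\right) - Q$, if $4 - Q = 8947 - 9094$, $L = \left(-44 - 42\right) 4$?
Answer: $- \frac{184995951}{1684138} \approx -109.85$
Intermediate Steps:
$L = -344$ ($L = \left(-86\right) 4 = -344$)
$Q = 151$ ($Q = 4 - \left(8947 - 9094\right) = 4 - -147 = 4 + 147 = 151$)
$\left(- \frac{14444}{L} - \frac{16341}{\left(-1\right) \left(-19583\right)}\right) - Q = \left(- \frac{14444}{-344} - \frac{16341}{\left(-1\right) \left(-19583\right)}\right) - 151 = \left(\left(-14444\right) \left(- \frac{1}{344}\right) - \frac{16341}{19583}\right) - 151 = \left(\frac{3611}{86} - \frac{16341}{19583}\right) - 151 = \frac{69308887}{1684138} - 151 = - \frac{184995951}{1684138}$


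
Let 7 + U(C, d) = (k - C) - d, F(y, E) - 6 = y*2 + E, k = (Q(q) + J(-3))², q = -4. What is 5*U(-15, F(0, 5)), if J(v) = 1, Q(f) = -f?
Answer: 110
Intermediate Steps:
k = 25 (k = (-1*(-4) + 1)² = (4 + 1)² = 5² = 25)
F(y, E) = 6 + E + 2*y (F(y, E) = 6 + (y*2 + E) = 6 + (2*y + E) = 6 + (E + 2*y) = 6 + E + 2*y)
U(C, d) = 18 - C - d (U(C, d) = -7 + ((25 - C) - d) = -7 + (25 - C - d) = 18 - C - d)
5*U(-15, F(0, 5)) = 5*(18 - 1*(-15) - (6 + 5 + 2*0)) = 5*(18 + 15 - (6 + 5 + 0)) = 5*(18 + 15 - 1*11) = 5*(18 + 15 - 11) = 5*22 = 110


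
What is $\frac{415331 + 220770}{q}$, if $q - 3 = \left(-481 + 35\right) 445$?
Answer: $- \frac{636101}{198467} \approx -3.2051$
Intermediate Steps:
$q = -198467$ ($q = 3 + \left(-481 + 35\right) 445 = 3 - 198470 = -198467$)
$\frac{415331 + 220770}{q} = \frac{415331 + 220770}{-198467} = 636101 \left(- \frac{1}{198467}\right) = - \frac{636101}{198467}$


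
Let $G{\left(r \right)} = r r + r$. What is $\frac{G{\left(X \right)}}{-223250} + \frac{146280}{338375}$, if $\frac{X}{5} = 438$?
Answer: $- \frac{254554299}{12086755} \approx -21.061$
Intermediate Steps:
$X = 2190$ ($X = 5 \cdot 438 = 2190$)
$G{\left(r \right)} = r + r^{2}$ ($G{\left(r \right)} = r^{2} + r = r + r^{2}$)
$\frac{G{\left(X \right)}}{-223250} + \frac{146280}{338375} = \frac{2190 \left(1 + 2190\right)}{-223250} + \frac{146280}{338375} = 2190 \cdot 2191 \left(- \frac{1}{223250}\right) + 146280 \cdot \frac{1}{338375} = 4798290 \left(- \frac{1}{223250}\right) + \frac{29256}{67675} = - \frac{479829}{22325} + \frac{29256}{67675} = - \frac{254554299}{12086755}$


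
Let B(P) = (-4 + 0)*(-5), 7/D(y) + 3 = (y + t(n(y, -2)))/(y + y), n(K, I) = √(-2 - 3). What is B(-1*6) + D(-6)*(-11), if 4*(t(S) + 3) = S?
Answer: 90364/1667 - 528*I*√5/1667 ≈ 54.208 - 0.70824*I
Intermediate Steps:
n(K, I) = I*√5 (n(K, I) = √(-5) = I*√5)
t(S) = -3 + S/4
D(y) = 7/(-3 + (-3 + y + I*√5/4)/(2*y)) (D(y) = 7/(-3 + (y + (-3 + (I*√5)/4))/(y + y)) = 7/(-3 + (y + (-3 + I*√5/4))/((2*y))) = 7/(-3 + (-3 + y + I*√5/4)*(1/(2*y))) = 7/(-3 + (-3 + y + I*√5/4)/(2*y)))
B(P) = 20 (B(P) = -4*(-5) = 20)
B(-1*6) + D(-6)*(-11) = 20 - 56*(-6)/(12 + 20*(-6) - I*√5)*(-11) = 20 - 56*(-6)/(12 - 120 - I*√5)*(-11) = 20 - 56*(-6)/(-108 - I*√5)*(-11) = 20 + (336/(-108 - I*√5))*(-11) = 20 - 3696/(-108 - I*√5)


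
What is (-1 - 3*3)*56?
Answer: -560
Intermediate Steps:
(-1 - 3*3)*56 = (-1 - 9)*56 = -10*56 = -560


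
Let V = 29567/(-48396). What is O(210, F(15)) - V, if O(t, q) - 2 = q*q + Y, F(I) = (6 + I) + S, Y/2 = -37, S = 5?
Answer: 29260751/48396 ≈ 604.61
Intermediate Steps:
Y = -74 (Y = 2*(-37) = -74)
F(I) = 11 + I (F(I) = (6 + I) + 5 = 11 + I)
O(t, q) = -72 + q**2 (O(t, q) = 2 + (q*q - 74) = 2 + (q**2 - 74) = 2 + (-74 + q**2) = -72 + q**2)
V = -29567/48396 (V = 29567*(-1/48396) = -29567/48396 ≈ -0.61094)
O(210, F(15)) - V = (-72 + (11 + 15)**2) - 1*(-29567/48396) = (-72 + 26**2) + 29567/48396 = (-72 + 676) + 29567/48396 = 604 + 29567/48396 = 29260751/48396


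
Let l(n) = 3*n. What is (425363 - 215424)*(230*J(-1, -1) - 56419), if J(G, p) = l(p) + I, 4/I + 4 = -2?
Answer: -36064790993/3 ≈ -1.2022e+10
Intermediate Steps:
I = -⅔ (I = 4/(-4 - 2) = 4/(-6) = 4*(-⅙) = -⅔ ≈ -0.66667)
J(G, p) = -⅔ + 3*p (J(G, p) = 3*p - ⅔ = -⅔ + 3*p)
(425363 - 215424)*(230*J(-1, -1) - 56419) = (425363 - 215424)*(230*(-⅔ + 3*(-1)) - 56419) = 209939*(230*(-⅔ - 3) - 56419) = 209939*(230*(-11/3) - 56419) = 209939*(-2530/3 - 56419) = 209939*(-171787/3) = -36064790993/3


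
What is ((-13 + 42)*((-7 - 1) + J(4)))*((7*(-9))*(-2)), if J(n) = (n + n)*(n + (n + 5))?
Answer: 350784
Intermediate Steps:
J(n) = 2*n*(5 + 2*n) (J(n) = (2*n)*(n + (5 + n)) = (2*n)*(5 + 2*n) = 2*n*(5 + 2*n))
((-13 + 42)*((-7 - 1) + J(4)))*((7*(-9))*(-2)) = ((-13 + 42)*((-7 - 1) + 2*4*(5 + 2*4)))*((7*(-9))*(-2)) = (29*(-8 + 2*4*(5 + 8)))*(-63*(-2)) = (29*(-8 + 2*4*13))*126 = (29*(-8 + 104))*126 = (29*96)*126 = 2784*126 = 350784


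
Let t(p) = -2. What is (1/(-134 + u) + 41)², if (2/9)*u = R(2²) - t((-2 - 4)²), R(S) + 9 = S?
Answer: 146240649/87025 ≈ 1680.4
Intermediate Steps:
R(S) = -9 + S
u = -27/2 (u = 9*((-9 + 2²) - 1*(-2))/2 = 9*((-9 + 4) + 2)/2 = 9*(-5 + 2)/2 = (9/2)*(-3) = -27/2 ≈ -13.500)
(1/(-134 + u) + 41)² = (1/(-134 - 27/2) + 41)² = (1/(-295/2) + 41)² = (-2/295 + 41)² = (12093/295)² = 146240649/87025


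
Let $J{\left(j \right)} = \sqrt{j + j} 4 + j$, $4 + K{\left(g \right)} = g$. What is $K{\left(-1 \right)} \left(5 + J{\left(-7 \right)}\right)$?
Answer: $10 - 20 i \sqrt{14} \approx 10.0 - 74.833 i$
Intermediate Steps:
$K{\left(g \right)} = -4 + g$
$J{\left(j \right)} = j + 4 \sqrt{2} \sqrt{j}$ ($J{\left(j \right)} = \sqrt{2 j} 4 + j = \sqrt{2} \sqrt{j} 4 + j = 4 \sqrt{2} \sqrt{j} + j = j + 4 \sqrt{2} \sqrt{j}$)
$K{\left(-1 \right)} \left(5 + J{\left(-7 \right)}\right) = \left(-4 - 1\right) \left(5 - \left(7 - 4 \sqrt{2} \sqrt{-7}\right)\right) = - 5 \left(5 - \left(7 - 4 \sqrt{2} i \sqrt{7}\right)\right) = - 5 \left(5 - \left(7 - 4 i \sqrt{14}\right)\right) = - 5 \left(-2 + 4 i \sqrt{14}\right) = 10 - 20 i \sqrt{14}$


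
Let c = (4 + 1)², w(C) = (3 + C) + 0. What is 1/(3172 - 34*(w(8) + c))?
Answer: 1/1948 ≈ 0.00051335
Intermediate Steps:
w(C) = 3 + C
c = 25 (c = 5² = 25)
1/(3172 - 34*(w(8) + c)) = 1/(3172 - 34*((3 + 8) + 25)) = 1/(3172 - 34*(11 + 25)) = 1/(3172 - 34*36) = 1/(3172 - 1224) = 1/1948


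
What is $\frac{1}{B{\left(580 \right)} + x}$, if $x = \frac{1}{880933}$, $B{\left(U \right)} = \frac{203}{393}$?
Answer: $\frac{346206669}{178829792} \approx 1.936$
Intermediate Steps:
$B{\left(U \right)} = \frac{203}{393}$ ($B{\left(U \right)} = 203 \cdot \frac{1}{393} = \frac{203}{393}$)
$x = \frac{1}{880933} \approx 1.1352 \cdot 10^{-6}$
$\frac{1}{B{\left(580 \right)} + x} = \frac{1}{\frac{203}{393} + \frac{1}{880933}} = \frac{1}{\frac{178829792}{346206669}} = \frac{346206669}{178829792}$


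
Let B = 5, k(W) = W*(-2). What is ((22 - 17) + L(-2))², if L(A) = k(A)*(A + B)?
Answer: 289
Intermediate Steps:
k(W) = -2*W
L(A) = -2*A*(5 + A) (L(A) = (-2*A)*(A + 5) = (-2*A)*(5 + A) = -2*A*(5 + A))
((22 - 17) + L(-2))² = ((22 - 17) - 2*(-2)*(5 - 2))² = (5 - 2*(-2)*3)² = (5 + 12)² = 17² = 289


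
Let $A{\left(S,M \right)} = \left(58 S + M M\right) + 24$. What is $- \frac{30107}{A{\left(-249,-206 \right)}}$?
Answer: $- \frac{30107}{28018} \approx -1.0746$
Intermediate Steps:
$A{\left(S,M \right)} = 24 + M^{2} + 58 S$ ($A{\left(S,M \right)} = \left(58 S + M^{2}\right) + 24 = \left(M^{2} + 58 S\right) + 24 = 24 + M^{2} + 58 S$)
$- \frac{30107}{A{\left(-249,-206 \right)}} = - \frac{30107}{24 + \left(-206\right)^{2} + 58 \left(-249\right)} = - \frac{30107}{24 + 42436 - 14442} = - \frac{30107}{28018}$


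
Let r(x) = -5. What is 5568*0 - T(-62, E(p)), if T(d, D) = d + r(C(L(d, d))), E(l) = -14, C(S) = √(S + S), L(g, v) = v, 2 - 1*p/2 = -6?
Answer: 67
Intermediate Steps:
p = 16 (p = 4 - 2*(-6) = 4 + 12 = 16)
C(S) = √2*√S (C(S) = √(2*S) = √2*√S)
T(d, D) = -5 + d (T(d, D) = d - 5 = -5 + d)
5568*0 - T(-62, E(p)) = 5568*0 - (-5 - 62) = 0 - 1*(-67) = 0 + 67 = 67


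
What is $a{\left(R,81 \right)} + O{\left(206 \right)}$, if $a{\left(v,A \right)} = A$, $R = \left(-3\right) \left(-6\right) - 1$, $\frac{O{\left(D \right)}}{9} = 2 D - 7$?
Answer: $3726$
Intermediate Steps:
$O{\left(D \right)} = -63 + 18 D$ ($O{\left(D \right)} = 9 \left(2 D - 7\right) = 9 \left(-7 + 2 D\right) = -63 + 18 D$)
$R = 17$ ($R = 18 - 1 = 17$)
$a{\left(R,81 \right)} + O{\left(206 \right)} = 81 + \left(-63 + 18 \cdot 206\right) = 81 + \left(-63 + 3708\right) = 81 + 3645 = 3726$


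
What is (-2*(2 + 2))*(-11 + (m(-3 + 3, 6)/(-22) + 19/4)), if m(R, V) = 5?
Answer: 570/11 ≈ 51.818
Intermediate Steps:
(-2*(2 + 2))*(-11 + (m(-3 + 3, 6)/(-22) + 19/4)) = (-2*(2 + 2))*(-11 + (5/(-22) + 19/4)) = (-2*4)*(-11 + (5*(-1/22) + 19*(¼))) = -8*(-11 + (-5/22 + 19/4)) = -8*(-11 + 199/44) = -8*(-285/44) = 570/11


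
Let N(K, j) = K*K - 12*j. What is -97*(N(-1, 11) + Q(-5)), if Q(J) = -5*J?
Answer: 10282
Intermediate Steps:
N(K, j) = K**2 - 12*j
-97*(N(-1, 11) + Q(-5)) = -97*(((-1)**2 - 12*11) - 5*(-5)) = -97*((1 - 132) + 25) = -97*(-131 + 25) = -97*(-106) = 10282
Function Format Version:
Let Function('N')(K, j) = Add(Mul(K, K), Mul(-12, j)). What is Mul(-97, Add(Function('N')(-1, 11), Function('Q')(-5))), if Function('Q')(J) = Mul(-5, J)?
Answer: 10282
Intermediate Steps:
Function('N')(K, j) = Add(Pow(K, 2), Mul(-12, j))
Mul(-97, Add(Function('N')(-1, 11), Function('Q')(-5))) = Mul(-97, Add(Add(Pow(-1, 2), Mul(-12, 11)), Mul(-5, -5))) = Mul(-97, Add(Add(1, -132), 25)) = Mul(-97, Add(-131, 25)) = Mul(-97, -106) = 10282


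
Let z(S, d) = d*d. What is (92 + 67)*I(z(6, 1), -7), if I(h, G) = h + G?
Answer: -954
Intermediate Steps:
z(S, d) = d²
I(h, G) = G + h
(92 + 67)*I(z(6, 1), -7) = (92 + 67)*(-7 + 1²) = 159*(-7 + 1) = 159*(-6) = -954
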